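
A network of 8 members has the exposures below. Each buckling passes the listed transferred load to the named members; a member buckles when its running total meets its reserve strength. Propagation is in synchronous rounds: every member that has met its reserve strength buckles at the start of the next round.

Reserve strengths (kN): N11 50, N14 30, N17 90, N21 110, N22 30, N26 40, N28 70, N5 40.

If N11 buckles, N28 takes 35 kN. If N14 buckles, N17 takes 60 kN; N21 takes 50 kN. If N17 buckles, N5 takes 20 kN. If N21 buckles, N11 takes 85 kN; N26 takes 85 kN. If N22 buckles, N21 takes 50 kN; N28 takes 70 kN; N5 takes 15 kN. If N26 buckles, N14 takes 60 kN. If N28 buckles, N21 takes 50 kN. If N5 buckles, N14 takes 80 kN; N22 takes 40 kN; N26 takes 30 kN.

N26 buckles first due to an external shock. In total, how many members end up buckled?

2

Round 1 — N26 buckles (initial).
  N14: +60 → 60 ≥ 30
Round 2 — N14 buckles.
  N17: +60 → 60 < 90
  N21: +50 → 50 < 110
No further bucklings.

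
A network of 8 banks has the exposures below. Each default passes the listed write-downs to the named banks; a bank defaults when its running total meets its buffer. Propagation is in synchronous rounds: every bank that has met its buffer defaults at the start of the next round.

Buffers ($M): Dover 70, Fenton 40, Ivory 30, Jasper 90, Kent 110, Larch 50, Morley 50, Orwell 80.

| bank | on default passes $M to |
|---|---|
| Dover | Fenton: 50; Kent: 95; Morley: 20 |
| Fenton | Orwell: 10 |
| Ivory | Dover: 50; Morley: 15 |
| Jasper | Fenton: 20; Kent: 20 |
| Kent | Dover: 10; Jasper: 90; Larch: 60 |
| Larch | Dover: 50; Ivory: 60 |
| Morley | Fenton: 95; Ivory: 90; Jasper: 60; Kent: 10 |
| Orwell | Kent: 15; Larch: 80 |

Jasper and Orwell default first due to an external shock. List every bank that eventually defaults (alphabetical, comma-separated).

Dover, Fenton, Ivory, Jasper, Kent, Larch, Orwell

Round 1 — Jasper, Orwell default (initial).
  Fenton: +20 → 20 < 40
  Kent: +20+15 → 35 < 110
  Larch: +80 → 80 ≥ 50
Round 2 — Larch defaults.
  Dover: +50 → 50 < 70
  Ivory: +60 → 60 ≥ 30
Round 3 — Ivory defaults.
  Dover: +50 → 100 ≥ 70
  Morley: +15 → 15 < 50
Round 4 — Dover defaults.
  Fenton: +50 → 70 ≥ 40
  Kent: +95 → 130 ≥ 110
  Morley: +20 → 35 < 50
Round 5 — Fenton, Kent default.
No further defaults.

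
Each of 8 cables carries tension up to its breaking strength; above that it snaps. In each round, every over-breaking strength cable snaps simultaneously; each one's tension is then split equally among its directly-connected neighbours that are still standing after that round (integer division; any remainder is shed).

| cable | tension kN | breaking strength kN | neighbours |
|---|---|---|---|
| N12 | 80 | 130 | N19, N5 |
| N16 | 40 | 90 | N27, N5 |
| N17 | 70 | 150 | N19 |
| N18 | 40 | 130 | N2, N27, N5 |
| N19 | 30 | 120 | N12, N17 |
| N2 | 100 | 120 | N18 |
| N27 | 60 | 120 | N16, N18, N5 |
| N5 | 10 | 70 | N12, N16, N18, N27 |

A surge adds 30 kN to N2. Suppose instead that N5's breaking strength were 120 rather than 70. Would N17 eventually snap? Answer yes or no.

yes

With N5's breaking strength at 120:
Round 1 — N2 at 130 > 120. N2 snaps.
  N2 sheds 130 kN to N18: 130 each.
    N18: 40+130 = 170 > 130
Round 2 — N18 snaps.
  N18 sheds 170 kN to N27, N5: 85 each.
    N27: 60+85 = 145 > 120
    N5: 10+85 = 95 ≤ 120
Round 3 — N27 snaps.
  N27 sheds 145 kN to N16, N5: 72 each (1 lost).
    N16: 40+72 = 112 > 90
    N5: 95+72 = 167 > 120
Round 4 — N16, N5 snap.
  N16 sheds 112 kN: no online neighbours, lost.
  N5 sheds 167 kN to N12: 167 each.
    N12: 80+167 = 247 > 130
Round 5 — N12 snaps.
  N12 sheds 247 kN to N19: 247 each.
    N19: 30+247 = 277 > 120
Round 6 — N19 snaps.
  N19 sheds 277 kN to N17: 277 each.
    N17: 70+277 = 347 > 150
Round 7 — N17 snaps.
  N17 sheds 347 kN: no online neighbours, lost.
No further breaks.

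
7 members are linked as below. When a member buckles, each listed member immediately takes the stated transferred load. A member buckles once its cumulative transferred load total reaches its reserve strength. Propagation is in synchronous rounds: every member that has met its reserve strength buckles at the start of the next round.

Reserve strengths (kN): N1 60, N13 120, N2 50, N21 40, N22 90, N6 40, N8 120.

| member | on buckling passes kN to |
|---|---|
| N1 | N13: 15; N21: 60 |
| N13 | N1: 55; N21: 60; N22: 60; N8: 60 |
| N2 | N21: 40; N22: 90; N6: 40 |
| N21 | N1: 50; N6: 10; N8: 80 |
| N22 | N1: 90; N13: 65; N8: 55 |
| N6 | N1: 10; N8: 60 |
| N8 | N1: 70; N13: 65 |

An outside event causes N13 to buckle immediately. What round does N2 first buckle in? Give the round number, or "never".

Round 1 — N13 buckles (initial).
  N1: +55 → 55 < 60
  N21: +60 → 60 ≥ 40
  N22: +60 → 60 < 90
  N8: +60 → 60 < 120
Round 2 — N21 buckles.
  N1: +50 → 105 ≥ 60
  N6: +10 → 10 < 40
  N8: +80 → 140 ≥ 120
Round 3 — N1, N8 buckle.
No further bucklings.

never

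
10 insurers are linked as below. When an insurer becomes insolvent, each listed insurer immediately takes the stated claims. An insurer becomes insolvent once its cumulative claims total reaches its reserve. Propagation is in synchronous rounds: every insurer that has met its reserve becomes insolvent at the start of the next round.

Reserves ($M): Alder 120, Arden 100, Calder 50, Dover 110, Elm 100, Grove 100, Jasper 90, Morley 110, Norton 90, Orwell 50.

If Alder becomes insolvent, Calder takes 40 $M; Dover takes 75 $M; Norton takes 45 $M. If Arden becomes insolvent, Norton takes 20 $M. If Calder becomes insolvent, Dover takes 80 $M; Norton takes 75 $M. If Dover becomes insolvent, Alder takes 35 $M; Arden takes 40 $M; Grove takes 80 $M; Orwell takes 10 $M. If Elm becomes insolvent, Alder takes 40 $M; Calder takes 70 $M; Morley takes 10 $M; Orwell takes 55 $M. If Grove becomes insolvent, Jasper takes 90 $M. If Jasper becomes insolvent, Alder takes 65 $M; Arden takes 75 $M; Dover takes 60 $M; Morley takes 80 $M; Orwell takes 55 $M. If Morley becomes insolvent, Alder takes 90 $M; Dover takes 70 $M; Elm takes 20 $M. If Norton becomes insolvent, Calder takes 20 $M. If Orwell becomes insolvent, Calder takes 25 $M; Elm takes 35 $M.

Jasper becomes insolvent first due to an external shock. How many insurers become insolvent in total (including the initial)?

2

Round 1 — Jasper becomes insolvent (initial).
  Alder: +65 → 65 < 120
  Arden: +75 → 75 < 100
  Dover: +60 → 60 < 110
  Morley: +80 → 80 < 110
  Orwell: +55 → 55 ≥ 50
Round 2 — Orwell becomes insolvent.
  Calder: +25 → 25 < 50
  Elm: +35 → 35 < 100
No further insolvencies.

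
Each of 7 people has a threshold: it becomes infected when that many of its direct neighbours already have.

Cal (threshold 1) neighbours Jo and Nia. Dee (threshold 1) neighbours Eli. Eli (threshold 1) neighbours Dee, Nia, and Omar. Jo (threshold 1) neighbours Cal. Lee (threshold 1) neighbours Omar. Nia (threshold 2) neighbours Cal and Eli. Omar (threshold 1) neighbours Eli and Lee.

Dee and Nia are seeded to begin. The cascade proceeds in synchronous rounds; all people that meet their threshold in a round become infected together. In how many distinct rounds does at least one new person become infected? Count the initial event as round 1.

Round 1 — Dee, Nia become infected (initial).
Round 2 — checking thresholds:
  Cal: 1 of 2 neighbours ≥ 1, becomes infected.
  Eli: 2 of 3 neighbours ≥ 1, becomes infected.
Round 3 — checking thresholds:
  Jo: 1 of 1 neighbours ≥ 1, becomes infected.
  Omar: 1 of 2 neighbours ≥ 1, becomes infected.
Round 4 — checking thresholds:
  Lee: 1 of 1 neighbours ≥ 1, becomes infected.
Round 5 — no new infections; cascade stops.

4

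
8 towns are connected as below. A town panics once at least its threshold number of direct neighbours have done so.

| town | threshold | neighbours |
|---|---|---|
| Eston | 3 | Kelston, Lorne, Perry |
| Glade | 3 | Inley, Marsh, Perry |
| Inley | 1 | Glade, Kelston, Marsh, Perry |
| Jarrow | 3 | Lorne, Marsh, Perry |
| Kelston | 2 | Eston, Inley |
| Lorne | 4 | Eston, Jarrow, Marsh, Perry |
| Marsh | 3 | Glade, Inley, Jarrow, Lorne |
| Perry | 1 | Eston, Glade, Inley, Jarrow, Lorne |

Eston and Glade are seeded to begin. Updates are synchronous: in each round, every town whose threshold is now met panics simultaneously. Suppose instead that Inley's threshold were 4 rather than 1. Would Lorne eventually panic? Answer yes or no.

With Inley's threshold at 4:
Round 1 — Eston, Glade panic (initial).
Round 2 — checking thresholds:
  Inley: 1 of 4 neighbours < 4, not yet.
  Kelston: 1 of 2 neighbours < 2, not yet.
  Lorne: 1 of 4 neighbours < 4, not yet.
  Marsh: 1 of 4 neighbours < 3, not yet.
  Perry: 2 of 5 neighbours ≥ 1, panics.
Round 3 — no new panics; cascade stops.

no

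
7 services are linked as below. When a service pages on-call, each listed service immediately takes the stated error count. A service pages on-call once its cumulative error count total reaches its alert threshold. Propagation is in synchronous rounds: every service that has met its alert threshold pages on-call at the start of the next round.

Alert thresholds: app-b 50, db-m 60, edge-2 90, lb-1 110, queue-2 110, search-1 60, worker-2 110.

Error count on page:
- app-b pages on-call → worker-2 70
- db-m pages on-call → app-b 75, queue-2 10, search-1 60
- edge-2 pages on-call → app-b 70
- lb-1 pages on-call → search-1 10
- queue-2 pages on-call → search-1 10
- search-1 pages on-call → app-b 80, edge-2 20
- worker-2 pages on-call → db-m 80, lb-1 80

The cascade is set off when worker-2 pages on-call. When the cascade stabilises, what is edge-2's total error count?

20

Round 1 — worker-2 pages on-call (initial).
  db-m: +80 → 80 ≥ 60
  lb-1: +80 → 80 < 110
Round 2 — db-m pages on-call.
  app-b: +75 → 75 ≥ 50
  queue-2: +10 → 10 < 110
  search-1: +60 → 60 ≥ 60
Round 3 — app-b, search-1 page on-call.
  edge-2: +20 → 20 < 90
No further pages.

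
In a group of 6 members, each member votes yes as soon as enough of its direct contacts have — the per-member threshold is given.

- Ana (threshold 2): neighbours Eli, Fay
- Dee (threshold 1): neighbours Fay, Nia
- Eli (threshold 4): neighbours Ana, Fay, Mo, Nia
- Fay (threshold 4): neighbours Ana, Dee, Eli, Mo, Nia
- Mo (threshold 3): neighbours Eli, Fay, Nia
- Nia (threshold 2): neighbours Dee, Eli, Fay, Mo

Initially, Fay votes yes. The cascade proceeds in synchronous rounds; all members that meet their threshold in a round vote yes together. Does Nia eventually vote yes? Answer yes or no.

yes

Round 1 — Fay votes yes (initial).
Round 2 — checking thresholds:
  Ana: 1 of 2 neighbours < 2, holds.
  Dee: 1 of 2 neighbours ≥ 1, votes yes.
  Eli: 1 of 4 neighbours < 4, holds.
  Mo: 1 of 3 neighbours < 3, holds.
  Nia: 1 of 4 neighbours < 2, holds.
Round 3 — checking thresholds:
  Ana: 1 of 2 neighbours < 2, holds.
  Eli: 1 of 4 neighbours < 4, holds.
  Mo: 1 of 3 neighbours < 3, holds.
  Nia: 2 of 4 neighbours ≥ 2, votes yes.
Round 4 — no new yes votes; cascade stops.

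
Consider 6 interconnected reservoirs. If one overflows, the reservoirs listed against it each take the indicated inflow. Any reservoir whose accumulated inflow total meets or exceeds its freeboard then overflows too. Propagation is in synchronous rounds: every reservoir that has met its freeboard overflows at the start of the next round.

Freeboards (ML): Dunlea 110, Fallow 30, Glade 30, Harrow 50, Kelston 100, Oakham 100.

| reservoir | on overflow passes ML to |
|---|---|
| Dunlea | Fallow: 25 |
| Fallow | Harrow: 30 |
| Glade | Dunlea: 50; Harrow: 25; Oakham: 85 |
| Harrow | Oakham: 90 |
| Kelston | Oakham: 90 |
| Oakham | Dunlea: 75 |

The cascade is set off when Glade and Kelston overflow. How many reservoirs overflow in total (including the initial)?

Round 1 — Glade, Kelston overflow (initial).
  Dunlea: +50 → 50 < 110
  Harrow: +25 → 25 < 50
  Oakham: +85+90 → 175 ≥ 100
Round 2 — Oakham overflows.
  Dunlea: +75 → 125 ≥ 110
Round 3 — Dunlea overflows.
  Fallow: +25 → 25 < 30
No further overflows.

4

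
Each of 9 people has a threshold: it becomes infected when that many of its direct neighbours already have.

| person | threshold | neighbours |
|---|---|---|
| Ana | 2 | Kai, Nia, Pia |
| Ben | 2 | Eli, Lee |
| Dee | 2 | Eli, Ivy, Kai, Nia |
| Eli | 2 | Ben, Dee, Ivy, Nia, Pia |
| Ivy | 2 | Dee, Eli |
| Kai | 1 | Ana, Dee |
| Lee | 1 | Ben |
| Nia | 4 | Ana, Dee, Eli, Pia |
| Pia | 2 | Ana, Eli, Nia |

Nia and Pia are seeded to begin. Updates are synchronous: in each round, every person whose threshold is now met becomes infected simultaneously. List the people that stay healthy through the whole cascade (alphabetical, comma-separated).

Ben, Lee

Round 1 — Nia, Pia become infected (initial).
Round 2 — checking thresholds:
  Ana: 2 of 3 neighbours ≥ 2, becomes infected.
  Dee: 1 of 4 neighbours < 2, below threshold.
  Eli: 2 of 5 neighbours ≥ 2, becomes infected.
Round 3 — checking thresholds:
  Ben: 1 of 2 neighbours < 2, below threshold.
  Dee: 2 of 4 neighbours ≥ 2, becomes infected.
  Ivy: 1 of 2 neighbours < 2, below threshold.
  Kai: 1 of 2 neighbours ≥ 1, becomes infected.
Round 4 — checking thresholds:
  Ben: 1 of 2 neighbours < 2, below threshold.
  Ivy: 2 of 2 neighbours ≥ 2, becomes infected.
Round 5 — no new infections; cascade stops.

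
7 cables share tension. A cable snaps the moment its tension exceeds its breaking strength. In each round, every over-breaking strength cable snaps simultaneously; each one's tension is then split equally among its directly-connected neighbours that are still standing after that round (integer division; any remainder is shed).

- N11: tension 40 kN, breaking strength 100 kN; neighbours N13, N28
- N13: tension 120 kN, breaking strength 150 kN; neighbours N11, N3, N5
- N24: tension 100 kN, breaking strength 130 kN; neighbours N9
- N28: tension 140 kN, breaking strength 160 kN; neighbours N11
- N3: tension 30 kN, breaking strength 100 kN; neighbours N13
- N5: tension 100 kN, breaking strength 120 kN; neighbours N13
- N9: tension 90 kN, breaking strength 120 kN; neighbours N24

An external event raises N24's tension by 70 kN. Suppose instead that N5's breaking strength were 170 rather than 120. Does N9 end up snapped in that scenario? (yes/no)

With N5's breaking strength at 170:
Round 1 — N24 at 170 > 130. N24 snaps.
  N24 sheds 170 kN to N9: 170 each.
    N9: 90+170 = 260 > 120
Round 2 — N9 snaps.
  N9 sheds 260 kN: no online neighbours, lost.
No further breaks.

yes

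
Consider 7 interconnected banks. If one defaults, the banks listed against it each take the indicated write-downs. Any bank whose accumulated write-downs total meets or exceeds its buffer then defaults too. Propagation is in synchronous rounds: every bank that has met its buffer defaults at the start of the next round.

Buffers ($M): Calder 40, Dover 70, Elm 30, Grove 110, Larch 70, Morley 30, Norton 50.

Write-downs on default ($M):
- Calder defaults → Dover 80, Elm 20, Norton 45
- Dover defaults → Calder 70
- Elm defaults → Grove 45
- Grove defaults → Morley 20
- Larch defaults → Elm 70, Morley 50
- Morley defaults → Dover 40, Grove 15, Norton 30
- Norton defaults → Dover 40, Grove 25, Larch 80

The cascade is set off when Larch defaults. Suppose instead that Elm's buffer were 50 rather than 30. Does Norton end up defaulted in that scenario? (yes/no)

With Elm's buffer at 50:
Round 1 — Larch defaults (initial).
  Elm: +70 → 70 ≥ 50
  Morley: +50 → 50 ≥ 30
Round 2 — Elm, Morley default.
  Dover: +40 → 40 < 70
  Grove: +45+15 → 60 < 110
  Norton: +30 → 30 < 50
No further defaults.

no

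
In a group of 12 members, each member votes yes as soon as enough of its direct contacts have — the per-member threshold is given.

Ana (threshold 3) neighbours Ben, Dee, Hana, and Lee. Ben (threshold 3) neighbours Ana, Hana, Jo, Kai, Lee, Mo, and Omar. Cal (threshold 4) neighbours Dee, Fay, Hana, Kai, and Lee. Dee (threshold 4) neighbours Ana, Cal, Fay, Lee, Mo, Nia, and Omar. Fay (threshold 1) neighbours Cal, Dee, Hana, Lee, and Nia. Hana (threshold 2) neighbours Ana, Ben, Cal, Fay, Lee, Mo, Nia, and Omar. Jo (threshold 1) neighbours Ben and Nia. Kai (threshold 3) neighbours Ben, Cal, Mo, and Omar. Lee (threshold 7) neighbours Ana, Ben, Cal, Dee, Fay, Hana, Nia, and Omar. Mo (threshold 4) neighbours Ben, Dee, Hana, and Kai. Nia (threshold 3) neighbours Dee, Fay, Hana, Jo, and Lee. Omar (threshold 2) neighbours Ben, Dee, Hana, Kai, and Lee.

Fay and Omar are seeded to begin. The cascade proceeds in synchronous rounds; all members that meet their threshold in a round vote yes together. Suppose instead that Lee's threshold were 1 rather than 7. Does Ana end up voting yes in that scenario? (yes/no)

With Lee's threshold at 1:
Round 1 — Fay, Omar vote yes (initial).
Round 2 — checking thresholds:
  Ben: 1 of 7 neighbours < 3, holds.
  Cal: 1 of 5 neighbours < 4, holds.
  Dee: 2 of 7 neighbours < 4, holds.
  Hana: 2 of 8 neighbours ≥ 2, votes yes.
  Kai: 1 of 4 neighbours < 3, holds.
  Lee: 2 of 8 neighbours ≥ 1, votes yes.
  Nia: 1 of 5 neighbours < 3, holds.
Round 3 — checking thresholds:
  Ana: 2 of 4 neighbours < 3, holds.
  Ben: 3 of 7 neighbours ≥ 3, votes yes.
  Cal: 3 of 5 neighbours < 4, holds.
  Dee: 3 of 7 neighbours < 4, holds.
  Kai: 1 of 4 neighbours < 3, holds.
  Mo: 1 of 4 neighbours < 4, holds.
  Nia: 3 of 5 neighbours ≥ 3, votes yes.
Round 4 — checking thresholds:
  Ana: 3 of 4 neighbours ≥ 3, votes yes.
  Cal: 3 of 5 neighbours < 4, holds.
  Dee: 4 of 7 neighbours ≥ 4, votes yes.
  Jo: 2 of 2 neighbours ≥ 1, votes yes.
  Kai: 2 of 4 neighbours < 3, holds.
  Mo: 2 of 4 neighbours < 4, holds.
Round 5 — checking thresholds:
  Cal: 4 of 5 neighbours ≥ 4, votes yes.
  Kai: 2 of 4 neighbours < 3, holds.
  Mo: 3 of 4 neighbours < 4, holds.
Round 6 — checking thresholds:
  Kai: 3 of 4 neighbours ≥ 3, votes yes.
  Mo: 3 of 4 neighbours < 4, holds.
Round 7 — checking thresholds:
  Mo: 4 of 4 neighbours ≥ 4, votes yes.
Round 8 — no new yes votes; cascade stops.

yes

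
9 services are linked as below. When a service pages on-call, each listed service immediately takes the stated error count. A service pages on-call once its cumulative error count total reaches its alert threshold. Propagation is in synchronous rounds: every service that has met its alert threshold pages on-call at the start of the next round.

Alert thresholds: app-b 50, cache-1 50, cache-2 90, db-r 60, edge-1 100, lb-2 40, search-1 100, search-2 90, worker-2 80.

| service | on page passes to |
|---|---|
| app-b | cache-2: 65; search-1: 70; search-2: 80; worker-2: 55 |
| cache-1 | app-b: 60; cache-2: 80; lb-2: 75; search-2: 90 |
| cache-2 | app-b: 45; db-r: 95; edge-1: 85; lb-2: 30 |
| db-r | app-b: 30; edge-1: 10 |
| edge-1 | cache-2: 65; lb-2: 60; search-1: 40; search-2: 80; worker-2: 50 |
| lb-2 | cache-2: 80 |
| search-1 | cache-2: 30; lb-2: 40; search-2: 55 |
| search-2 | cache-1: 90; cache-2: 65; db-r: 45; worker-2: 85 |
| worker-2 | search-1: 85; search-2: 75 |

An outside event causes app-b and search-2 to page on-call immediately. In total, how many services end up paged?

8

Round 1 — app-b, search-2 page on-call (initial).
  cache-1: +90 → 90 ≥ 50
  cache-2: +65+65 → 130 ≥ 90
  db-r: +45 → 45 < 60
  search-1: +70 → 70 < 100
  worker-2: +55+85 → 140 ≥ 80
Round 2 — cache-1, cache-2, worker-2 page on-call.
  db-r: +95 → 140 ≥ 60
  edge-1: +85 → 85 < 100
  lb-2: +75+30 → 105 ≥ 40
  search-1: +85 → 155 ≥ 100
Round 3 — db-r, lb-2, search-1 page on-call.
  edge-1: +10 → 95 < 100
No further pages.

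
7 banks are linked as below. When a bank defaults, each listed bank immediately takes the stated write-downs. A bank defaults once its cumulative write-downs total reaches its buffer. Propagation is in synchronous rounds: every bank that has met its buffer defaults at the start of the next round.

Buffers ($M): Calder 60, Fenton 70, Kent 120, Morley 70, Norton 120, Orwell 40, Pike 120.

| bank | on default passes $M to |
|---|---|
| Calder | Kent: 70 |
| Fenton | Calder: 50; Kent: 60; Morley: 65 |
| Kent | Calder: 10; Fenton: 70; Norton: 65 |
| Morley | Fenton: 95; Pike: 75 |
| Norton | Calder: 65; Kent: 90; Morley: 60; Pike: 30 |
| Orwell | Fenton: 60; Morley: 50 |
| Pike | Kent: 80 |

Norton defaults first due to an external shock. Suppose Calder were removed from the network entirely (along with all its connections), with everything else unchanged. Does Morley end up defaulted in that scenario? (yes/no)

With Calder removed:
Round 1 — Norton defaults (initial).
  Kent: +90 → 90 < 120
  Morley: +60 → 60 < 70
  Pike: +30 → 30 < 120
No further defaults.

no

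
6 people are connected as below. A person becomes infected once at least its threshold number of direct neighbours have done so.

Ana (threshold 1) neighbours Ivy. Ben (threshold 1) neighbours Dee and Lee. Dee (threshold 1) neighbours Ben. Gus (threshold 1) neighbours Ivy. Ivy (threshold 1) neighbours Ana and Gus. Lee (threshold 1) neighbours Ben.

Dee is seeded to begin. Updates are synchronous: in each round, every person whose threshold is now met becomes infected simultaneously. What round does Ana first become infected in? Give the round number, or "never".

never

Round 1 — Dee becomes infected (initial).
Round 2 — checking thresholds:
  Ben: 1 of 2 neighbours ≥ 1, becomes infected.
Round 3 — checking thresholds:
  Lee: 1 of 1 neighbours ≥ 1, becomes infected.
Round 4 — no new infections; cascade stops.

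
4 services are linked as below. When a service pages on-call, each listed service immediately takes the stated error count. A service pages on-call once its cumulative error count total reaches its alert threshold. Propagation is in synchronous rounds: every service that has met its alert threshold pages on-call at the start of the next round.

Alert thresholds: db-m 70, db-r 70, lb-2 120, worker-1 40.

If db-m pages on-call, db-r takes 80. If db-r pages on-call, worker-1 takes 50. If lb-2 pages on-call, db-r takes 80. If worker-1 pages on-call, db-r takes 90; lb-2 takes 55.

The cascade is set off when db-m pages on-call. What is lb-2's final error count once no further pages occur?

Round 1 — db-m pages on-call (initial).
  db-r: +80 → 80 ≥ 70
Round 2 — db-r pages on-call.
  worker-1: +50 → 50 ≥ 40
Round 3 — worker-1 pages on-call.
  lb-2: +55 → 55 < 120
No further pages.

55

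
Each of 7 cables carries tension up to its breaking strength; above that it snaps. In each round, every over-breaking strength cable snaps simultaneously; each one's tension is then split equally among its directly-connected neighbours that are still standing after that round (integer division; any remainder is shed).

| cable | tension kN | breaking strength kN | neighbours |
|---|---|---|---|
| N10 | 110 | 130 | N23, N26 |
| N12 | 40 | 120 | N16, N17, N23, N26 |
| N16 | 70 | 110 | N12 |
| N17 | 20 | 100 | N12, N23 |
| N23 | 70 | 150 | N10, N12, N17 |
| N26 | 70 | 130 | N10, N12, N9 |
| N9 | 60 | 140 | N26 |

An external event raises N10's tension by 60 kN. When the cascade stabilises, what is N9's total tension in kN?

Round 1 — N10 at 170 > 130. N10 snaps.
  N10 sheds 170 kN to N23, N26: 85 each.
    N23: 70+85 = 155 > 150
    N26: 70+85 = 155 > 130
Round 2 — N23, N26 snap.
  N23 sheds 155 kN to N12, N17: 77 each (1 lost).
    N12: 40+77 = 117 ≤ 120
    N17: 20+77 = 97 ≤ 100
  N26 sheds 155 kN to N12, N9: 77 each (1 lost).
    N12: 117+77 = 194 > 120
    N9: 60+77 = 137 ≤ 140
Round 3 — N12 snaps.
  N12 sheds 194 kN to N16, N17: 97 each.
    N16: 70+97 = 167 > 110
    N17: 97+97 = 194 > 100
Round 4 — N16, N17 snap.
  N16 sheds 167 kN: no online neighbours, lost.
  N17 sheds 194 kN: no online neighbours, lost.
No further breaks.

137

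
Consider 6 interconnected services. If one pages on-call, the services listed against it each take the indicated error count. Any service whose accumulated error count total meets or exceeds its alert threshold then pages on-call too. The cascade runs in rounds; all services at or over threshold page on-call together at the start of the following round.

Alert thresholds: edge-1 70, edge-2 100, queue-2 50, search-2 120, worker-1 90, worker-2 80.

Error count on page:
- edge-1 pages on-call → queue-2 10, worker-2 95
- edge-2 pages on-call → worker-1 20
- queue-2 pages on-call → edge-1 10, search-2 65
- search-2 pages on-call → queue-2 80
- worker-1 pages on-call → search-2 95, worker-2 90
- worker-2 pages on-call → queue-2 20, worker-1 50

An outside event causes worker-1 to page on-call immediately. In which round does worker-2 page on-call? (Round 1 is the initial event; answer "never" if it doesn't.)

2

Round 1 — worker-1 pages on-call (initial).
  search-2: +95 → 95 < 120
  worker-2: +90 → 90 ≥ 80
Round 2 — worker-2 pages on-call.
  queue-2: +20 → 20 < 50
No further pages.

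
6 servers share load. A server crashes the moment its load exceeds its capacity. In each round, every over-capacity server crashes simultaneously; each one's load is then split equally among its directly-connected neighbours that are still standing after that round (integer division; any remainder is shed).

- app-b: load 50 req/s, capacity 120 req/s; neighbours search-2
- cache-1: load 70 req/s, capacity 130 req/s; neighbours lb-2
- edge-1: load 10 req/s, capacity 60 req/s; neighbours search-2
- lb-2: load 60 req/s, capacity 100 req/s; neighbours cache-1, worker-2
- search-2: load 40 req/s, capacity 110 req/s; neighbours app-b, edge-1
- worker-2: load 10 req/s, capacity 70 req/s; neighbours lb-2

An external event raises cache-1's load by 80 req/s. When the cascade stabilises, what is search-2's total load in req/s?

Round 1 — cache-1 at 150 > 130. cache-1 crashes.
  cache-1 sheds 150 req/s to lb-2: 150 each.
    lb-2: 60+150 = 210 > 100
Round 2 — lb-2 crashes.
  lb-2 sheds 210 req/s to worker-2: 210 each.
    worker-2: 10+210 = 220 > 70
Round 3 — worker-2 crashes.
  worker-2 sheds 220 req/s: no online neighbours, lost.
No further crashes.

40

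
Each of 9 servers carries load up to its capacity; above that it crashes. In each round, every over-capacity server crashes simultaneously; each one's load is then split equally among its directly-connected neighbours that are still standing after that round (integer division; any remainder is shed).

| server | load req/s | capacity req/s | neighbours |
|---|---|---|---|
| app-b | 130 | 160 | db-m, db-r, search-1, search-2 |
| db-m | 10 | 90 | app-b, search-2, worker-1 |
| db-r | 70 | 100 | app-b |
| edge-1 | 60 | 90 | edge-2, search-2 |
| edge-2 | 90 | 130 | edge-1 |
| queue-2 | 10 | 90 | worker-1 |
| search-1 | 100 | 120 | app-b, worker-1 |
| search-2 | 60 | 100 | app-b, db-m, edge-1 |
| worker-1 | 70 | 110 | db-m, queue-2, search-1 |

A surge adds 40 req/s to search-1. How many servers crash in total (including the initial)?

8

Round 1 — search-1 at 140 > 120. search-1 crashes.
  search-1 sheds 140 req/s to app-b, worker-1: 70 each.
    app-b: 130+70 = 200 > 160
    worker-1: 70+70 = 140 > 110
Round 2 — app-b, worker-1 crash.
  app-b sheds 200 req/s to db-m, db-r, search-2: 66 each (2 lost).
    db-m: 10+66 = 76 ≤ 90
    db-r: 70+66 = 136 > 100
    search-2: 60+66 = 126 > 100
  worker-1 sheds 140 req/s to db-m, queue-2: 70 each.
    db-m: 76+70 = 146 > 90
    queue-2: 10+70 = 80 ≤ 90
Round 3 — db-m, db-r, search-2 crash.
  db-m sheds 146 req/s: no online neighbours, lost.
  db-r sheds 136 req/s: no online neighbours, lost.
  search-2 sheds 126 req/s to edge-1: 126 each.
    edge-1: 60+126 = 186 > 90
Round 4 — edge-1 crashes.
  edge-1 sheds 186 req/s to edge-2: 186 each.
    edge-2: 90+186 = 276 > 130
Round 5 — edge-2 crashes.
  edge-2 sheds 276 req/s: no online neighbours, lost.
No further crashes.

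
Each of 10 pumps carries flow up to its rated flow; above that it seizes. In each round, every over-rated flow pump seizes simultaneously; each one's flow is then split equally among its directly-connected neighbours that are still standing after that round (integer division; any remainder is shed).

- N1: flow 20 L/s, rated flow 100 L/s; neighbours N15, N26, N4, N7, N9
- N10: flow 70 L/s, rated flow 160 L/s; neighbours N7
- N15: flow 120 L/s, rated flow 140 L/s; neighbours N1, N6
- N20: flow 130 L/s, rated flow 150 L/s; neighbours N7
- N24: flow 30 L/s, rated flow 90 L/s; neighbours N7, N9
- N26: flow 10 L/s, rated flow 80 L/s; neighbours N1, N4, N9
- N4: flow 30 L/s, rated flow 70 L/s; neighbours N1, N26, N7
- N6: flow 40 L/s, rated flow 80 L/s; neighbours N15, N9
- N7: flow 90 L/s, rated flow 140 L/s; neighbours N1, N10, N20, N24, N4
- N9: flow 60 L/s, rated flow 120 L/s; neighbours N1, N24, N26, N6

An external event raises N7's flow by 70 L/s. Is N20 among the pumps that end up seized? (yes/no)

yes

Round 1 — N7 at 160 > 140. N7 seizes.
  N7 sheds 160 L/s to N1, N10, N20, N24, N4: 32 each.
    N1: 20+32 = 52 ≤ 100
    N10: 70+32 = 102 ≤ 160
    N20: 130+32 = 162 > 150
    N24: 30+32 = 62 ≤ 90
    N4: 30+32 = 62 ≤ 70
Round 2 — N20 seizes.
  N20 sheds 162 L/s: no online neighbours, lost.
No further seizures.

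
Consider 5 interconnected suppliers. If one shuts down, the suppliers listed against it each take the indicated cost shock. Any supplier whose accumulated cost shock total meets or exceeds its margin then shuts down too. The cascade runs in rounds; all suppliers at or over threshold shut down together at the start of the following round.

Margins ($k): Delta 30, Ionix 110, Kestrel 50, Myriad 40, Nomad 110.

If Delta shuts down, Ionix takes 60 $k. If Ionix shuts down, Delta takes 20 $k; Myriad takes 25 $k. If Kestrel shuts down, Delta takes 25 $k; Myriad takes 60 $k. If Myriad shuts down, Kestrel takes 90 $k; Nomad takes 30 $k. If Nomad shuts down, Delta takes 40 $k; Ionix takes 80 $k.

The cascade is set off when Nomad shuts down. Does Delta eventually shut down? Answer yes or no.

Round 1 — Nomad shuts down (initial).
  Delta: +40 → 40 ≥ 30
  Ionix: +80 → 80 < 110
Round 2 — Delta shuts down.
  Ionix: +60 → 140 ≥ 110
Round 3 — Ionix shuts down.
  Myriad: +25 → 25 < 40
No further shutdowns.

yes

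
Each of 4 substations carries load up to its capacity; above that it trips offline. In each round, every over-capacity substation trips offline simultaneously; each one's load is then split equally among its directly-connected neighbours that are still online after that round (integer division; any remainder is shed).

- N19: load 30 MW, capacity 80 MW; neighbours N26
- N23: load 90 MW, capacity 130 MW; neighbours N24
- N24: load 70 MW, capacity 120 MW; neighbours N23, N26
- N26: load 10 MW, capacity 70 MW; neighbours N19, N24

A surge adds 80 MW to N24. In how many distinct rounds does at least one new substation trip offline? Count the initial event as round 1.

3

Round 1 — N24 at 150 > 120. N24 trips offline.
  N24 sheds 150 MW to N23, N26: 75 each.
    N23: 90+75 = 165 > 130
    N26: 10+75 = 85 > 70
Round 2 — N23, N26 trip offline.
  N23 sheds 165 MW: no online neighbours, lost.
  N26 sheds 85 MW to N19: 85 each.
    N19: 30+85 = 115 > 80
Round 3 — N19 trips offline.
  N19 sheds 115 MW: no online neighbours, lost.
No further trips.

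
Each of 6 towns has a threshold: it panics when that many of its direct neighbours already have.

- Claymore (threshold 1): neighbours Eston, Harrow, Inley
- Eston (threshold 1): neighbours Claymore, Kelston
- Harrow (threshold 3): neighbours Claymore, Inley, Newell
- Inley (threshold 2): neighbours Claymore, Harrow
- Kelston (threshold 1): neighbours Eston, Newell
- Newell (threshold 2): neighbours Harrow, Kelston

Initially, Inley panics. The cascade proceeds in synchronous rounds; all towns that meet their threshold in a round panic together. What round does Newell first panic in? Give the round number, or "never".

Round 1 — Inley panics (initial).
Round 2 — checking thresholds:
  Claymore: 1 of 3 neighbours ≥ 1, panics.
  Harrow: 1 of 3 neighbours < 3, below threshold.
Round 3 — checking thresholds:
  Eston: 1 of 2 neighbours ≥ 1, panics.
  Harrow: 2 of 3 neighbours < 3, below threshold.
Round 4 — checking thresholds:
  Harrow: 2 of 3 neighbours < 3, below threshold.
  Kelston: 1 of 2 neighbours ≥ 1, panics.
Round 5 — no new panics; cascade stops.

never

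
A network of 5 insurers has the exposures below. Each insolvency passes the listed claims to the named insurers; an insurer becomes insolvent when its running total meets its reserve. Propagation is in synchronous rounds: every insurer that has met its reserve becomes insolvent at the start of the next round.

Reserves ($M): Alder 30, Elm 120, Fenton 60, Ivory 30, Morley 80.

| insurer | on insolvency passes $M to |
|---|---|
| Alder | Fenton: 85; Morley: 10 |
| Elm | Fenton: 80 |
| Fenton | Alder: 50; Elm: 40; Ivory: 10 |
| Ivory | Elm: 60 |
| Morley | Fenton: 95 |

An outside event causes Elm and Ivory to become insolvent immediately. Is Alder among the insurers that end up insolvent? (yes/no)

Round 1 — Elm, Ivory become insolvent (initial).
  Fenton: +80 → 80 ≥ 60
Round 2 — Fenton becomes insolvent.
  Alder: +50 → 50 ≥ 30
Round 3 — Alder becomes insolvent.
  Morley: +10 → 10 < 80
No further insolvencies.

yes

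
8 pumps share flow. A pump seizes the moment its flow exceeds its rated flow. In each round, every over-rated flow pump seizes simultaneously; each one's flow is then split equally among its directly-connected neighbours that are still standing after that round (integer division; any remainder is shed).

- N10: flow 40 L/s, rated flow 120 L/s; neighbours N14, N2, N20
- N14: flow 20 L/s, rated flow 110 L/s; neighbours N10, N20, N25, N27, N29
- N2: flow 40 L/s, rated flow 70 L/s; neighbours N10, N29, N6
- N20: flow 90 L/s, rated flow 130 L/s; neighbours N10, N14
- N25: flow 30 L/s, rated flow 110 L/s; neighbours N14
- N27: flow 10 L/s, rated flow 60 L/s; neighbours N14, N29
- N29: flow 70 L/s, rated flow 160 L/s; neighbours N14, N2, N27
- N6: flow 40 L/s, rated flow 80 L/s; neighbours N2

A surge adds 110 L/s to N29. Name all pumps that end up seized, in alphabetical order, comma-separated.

N10, N14, N2, N20, N27, N29, N6

Round 1 — N29 at 180 > 160. N29 seizes.
  N29 sheds 180 L/s to N14, N2, N27: 60 each.
    N14: 20+60 = 80 ≤ 110
    N2: 40+60 = 100 > 70
    N27: 10+60 = 70 > 60
Round 2 — N2, N27 seize.
  N2 sheds 100 L/s to N10, N6: 50 each.
    N10: 40+50 = 90 ≤ 120
    N6: 40+50 = 90 > 80
  N27 sheds 70 L/s to N14: 70 each.
    N14: 80+70 = 150 > 110
Round 3 — N14, N6 seize.
  N14 sheds 150 L/s to N10, N20, N25: 50 each.
    N10: 90+50 = 140 > 120
    N20: 90+50 = 140 > 130
    N25: 30+50 = 80 ≤ 110
  N6 sheds 90 L/s: no online neighbours, lost.
Round 4 — N10, N20 seize.
  N10 sheds 140 L/s: no online neighbours, lost.
  N20 sheds 140 L/s: no online neighbours, lost.
No further seizures.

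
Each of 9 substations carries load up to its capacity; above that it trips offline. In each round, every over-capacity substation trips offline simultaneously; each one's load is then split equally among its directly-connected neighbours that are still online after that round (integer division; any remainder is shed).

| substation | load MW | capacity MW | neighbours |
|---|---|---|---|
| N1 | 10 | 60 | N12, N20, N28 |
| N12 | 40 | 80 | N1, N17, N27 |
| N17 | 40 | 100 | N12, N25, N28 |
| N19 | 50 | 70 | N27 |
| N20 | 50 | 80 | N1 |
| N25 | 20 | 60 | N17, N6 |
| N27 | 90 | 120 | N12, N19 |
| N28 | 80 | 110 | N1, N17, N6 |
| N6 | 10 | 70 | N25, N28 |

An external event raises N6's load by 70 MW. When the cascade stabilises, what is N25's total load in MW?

Round 1 — N6 at 80 > 70. N6 trips offline.
  N6 sheds 80 MW to N25, N28: 40 each.
    N25: 20+40 = 60 ≤ 60
    N28: 80+40 = 120 > 110
Round 2 — N28 trips offline.
  N28 sheds 120 MW to N1, N17: 60 each.
    N1: 10+60 = 70 > 60
    N17: 40+60 = 100 ≤ 100
Round 3 — N1 trips offline.
  N1 sheds 70 MW to N12, N20: 35 each.
    N12: 40+35 = 75 ≤ 80
    N20: 50+35 = 85 > 80
Round 4 — N20 trips offline.
  N20 sheds 85 MW: no online neighbours, lost.
No further trips.

60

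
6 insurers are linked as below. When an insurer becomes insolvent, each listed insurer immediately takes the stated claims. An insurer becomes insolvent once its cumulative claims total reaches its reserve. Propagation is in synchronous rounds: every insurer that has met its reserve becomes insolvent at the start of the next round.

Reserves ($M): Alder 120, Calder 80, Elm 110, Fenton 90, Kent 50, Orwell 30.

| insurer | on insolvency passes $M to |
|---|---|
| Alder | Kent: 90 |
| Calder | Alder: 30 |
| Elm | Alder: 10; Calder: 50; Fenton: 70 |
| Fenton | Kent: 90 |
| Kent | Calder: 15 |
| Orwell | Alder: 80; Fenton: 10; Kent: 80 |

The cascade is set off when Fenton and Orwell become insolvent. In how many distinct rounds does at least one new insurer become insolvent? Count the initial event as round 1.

Round 1 — Fenton, Orwell become insolvent (initial).
  Alder: +80 → 80 < 120
  Kent: +90+80 → 170 ≥ 50
Round 2 — Kent becomes insolvent.
  Calder: +15 → 15 < 80
No further insolvencies.

2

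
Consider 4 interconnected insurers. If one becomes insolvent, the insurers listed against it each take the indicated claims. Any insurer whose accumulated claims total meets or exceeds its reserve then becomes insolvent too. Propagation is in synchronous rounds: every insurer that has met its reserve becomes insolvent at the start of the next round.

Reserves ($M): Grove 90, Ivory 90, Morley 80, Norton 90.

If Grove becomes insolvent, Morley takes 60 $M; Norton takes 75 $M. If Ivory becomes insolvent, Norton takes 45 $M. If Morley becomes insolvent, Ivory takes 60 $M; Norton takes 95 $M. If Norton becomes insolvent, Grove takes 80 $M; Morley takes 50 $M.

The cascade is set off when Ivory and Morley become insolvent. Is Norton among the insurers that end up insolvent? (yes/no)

Round 1 — Ivory, Morley become insolvent (initial).
  Norton: +45+95 → 140 ≥ 90
Round 2 — Norton becomes insolvent.
  Grove: +80 → 80 < 90
No further insolvencies.

yes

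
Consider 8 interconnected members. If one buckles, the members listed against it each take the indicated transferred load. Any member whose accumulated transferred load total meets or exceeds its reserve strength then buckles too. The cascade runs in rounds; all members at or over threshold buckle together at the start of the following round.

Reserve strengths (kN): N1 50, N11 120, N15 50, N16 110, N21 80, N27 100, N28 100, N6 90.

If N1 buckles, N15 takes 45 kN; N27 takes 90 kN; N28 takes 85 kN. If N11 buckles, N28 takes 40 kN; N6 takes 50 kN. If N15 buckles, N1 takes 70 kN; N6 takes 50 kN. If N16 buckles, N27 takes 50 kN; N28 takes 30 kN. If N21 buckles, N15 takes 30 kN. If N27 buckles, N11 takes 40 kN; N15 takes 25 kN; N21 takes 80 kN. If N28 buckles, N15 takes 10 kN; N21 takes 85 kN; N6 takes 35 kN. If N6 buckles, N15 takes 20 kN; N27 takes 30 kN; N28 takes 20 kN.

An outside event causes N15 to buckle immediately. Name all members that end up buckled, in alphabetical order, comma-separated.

N1, N15

Round 1 — N15 buckles (initial).
  N1: +70 → 70 ≥ 50
  N6: +50 → 50 < 90
Round 2 — N1 buckles.
  N27: +90 → 90 < 100
  N28: +85 → 85 < 100
No further bucklings.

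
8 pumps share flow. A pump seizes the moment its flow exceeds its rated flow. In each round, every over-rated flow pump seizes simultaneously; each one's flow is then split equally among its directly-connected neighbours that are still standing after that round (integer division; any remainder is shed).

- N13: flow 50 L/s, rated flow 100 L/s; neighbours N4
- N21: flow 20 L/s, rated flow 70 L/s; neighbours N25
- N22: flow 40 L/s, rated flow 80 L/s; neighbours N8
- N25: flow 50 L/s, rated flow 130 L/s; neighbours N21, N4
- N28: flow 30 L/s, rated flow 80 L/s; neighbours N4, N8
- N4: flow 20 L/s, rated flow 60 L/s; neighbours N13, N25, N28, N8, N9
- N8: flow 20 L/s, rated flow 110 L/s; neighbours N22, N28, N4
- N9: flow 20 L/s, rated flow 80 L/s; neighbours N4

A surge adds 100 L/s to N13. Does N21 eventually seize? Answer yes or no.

no

Round 1 — N13 at 150 > 100. N13 seizes.
  N13 sheds 150 L/s to N4: 150 each.
    N4: 20+150 = 170 > 60
Round 2 — N4 seizes.
  N4 sheds 170 L/s to N25, N28, N8, N9: 42 each (2 lost).
    N25: 50+42 = 92 ≤ 130
    N28: 30+42 = 72 ≤ 80
    N8: 20+42 = 62 ≤ 110
    N9: 20+42 = 62 ≤ 80
No further seizures.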